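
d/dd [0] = 0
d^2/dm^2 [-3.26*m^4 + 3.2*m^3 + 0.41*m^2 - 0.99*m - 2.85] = -39.12*m^2 + 19.2*m + 0.82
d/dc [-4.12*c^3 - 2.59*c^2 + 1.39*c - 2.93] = -12.36*c^2 - 5.18*c + 1.39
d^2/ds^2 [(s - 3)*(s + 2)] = 2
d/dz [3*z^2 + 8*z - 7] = 6*z + 8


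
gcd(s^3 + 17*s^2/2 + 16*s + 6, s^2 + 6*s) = s + 6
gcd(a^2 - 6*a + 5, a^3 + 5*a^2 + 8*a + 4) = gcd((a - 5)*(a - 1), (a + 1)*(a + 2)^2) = 1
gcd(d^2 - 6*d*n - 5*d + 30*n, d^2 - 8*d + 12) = 1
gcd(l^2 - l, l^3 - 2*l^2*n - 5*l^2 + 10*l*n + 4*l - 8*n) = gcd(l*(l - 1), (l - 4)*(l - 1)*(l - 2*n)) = l - 1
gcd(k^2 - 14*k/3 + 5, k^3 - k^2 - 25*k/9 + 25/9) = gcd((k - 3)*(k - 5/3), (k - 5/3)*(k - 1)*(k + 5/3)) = k - 5/3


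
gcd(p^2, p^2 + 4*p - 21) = 1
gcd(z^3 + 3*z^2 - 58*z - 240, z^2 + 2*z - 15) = z + 5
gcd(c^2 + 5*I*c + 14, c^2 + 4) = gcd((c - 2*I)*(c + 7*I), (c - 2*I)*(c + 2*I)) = c - 2*I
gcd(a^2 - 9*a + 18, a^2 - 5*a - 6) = a - 6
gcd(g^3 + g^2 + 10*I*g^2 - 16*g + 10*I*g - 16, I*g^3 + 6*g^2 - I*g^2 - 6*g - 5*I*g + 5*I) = 1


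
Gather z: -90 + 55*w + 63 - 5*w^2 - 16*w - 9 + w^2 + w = -4*w^2 + 40*w - 36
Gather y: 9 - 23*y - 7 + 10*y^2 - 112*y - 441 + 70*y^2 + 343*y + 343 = 80*y^2 + 208*y - 96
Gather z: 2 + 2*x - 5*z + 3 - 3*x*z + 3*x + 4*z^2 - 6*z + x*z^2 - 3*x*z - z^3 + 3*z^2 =5*x - z^3 + z^2*(x + 7) + z*(-6*x - 11) + 5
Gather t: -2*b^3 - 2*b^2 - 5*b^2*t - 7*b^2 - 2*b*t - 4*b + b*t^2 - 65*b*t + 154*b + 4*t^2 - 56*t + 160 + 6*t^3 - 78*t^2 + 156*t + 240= -2*b^3 - 9*b^2 + 150*b + 6*t^3 + t^2*(b - 74) + t*(-5*b^2 - 67*b + 100) + 400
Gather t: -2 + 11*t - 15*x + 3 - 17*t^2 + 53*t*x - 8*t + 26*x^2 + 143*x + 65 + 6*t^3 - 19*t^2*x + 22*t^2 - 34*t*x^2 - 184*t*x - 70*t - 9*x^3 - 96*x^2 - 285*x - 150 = 6*t^3 + t^2*(5 - 19*x) + t*(-34*x^2 - 131*x - 67) - 9*x^3 - 70*x^2 - 157*x - 84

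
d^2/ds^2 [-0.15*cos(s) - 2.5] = 0.15*cos(s)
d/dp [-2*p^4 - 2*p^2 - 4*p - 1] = -8*p^3 - 4*p - 4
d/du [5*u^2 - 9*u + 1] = 10*u - 9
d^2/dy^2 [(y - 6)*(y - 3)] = 2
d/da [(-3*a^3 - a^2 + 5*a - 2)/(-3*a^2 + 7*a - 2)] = (9*a^4 - 42*a^3 + 26*a^2 - 8*a + 4)/(9*a^4 - 42*a^3 + 61*a^2 - 28*a + 4)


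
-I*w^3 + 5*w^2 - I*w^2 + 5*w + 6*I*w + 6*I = (w + 2*I)*(w + 3*I)*(-I*w - I)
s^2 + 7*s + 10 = (s + 2)*(s + 5)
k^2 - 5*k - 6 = (k - 6)*(k + 1)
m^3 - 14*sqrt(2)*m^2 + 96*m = m*(m - 8*sqrt(2))*(m - 6*sqrt(2))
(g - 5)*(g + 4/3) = g^2 - 11*g/3 - 20/3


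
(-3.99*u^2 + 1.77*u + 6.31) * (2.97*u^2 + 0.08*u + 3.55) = -11.8503*u^4 + 4.9377*u^3 + 4.7178*u^2 + 6.7883*u + 22.4005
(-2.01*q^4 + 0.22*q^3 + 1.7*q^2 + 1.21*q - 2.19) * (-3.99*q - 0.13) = 8.0199*q^5 - 0.6165*q^4 - 6.8116*q^3 - 5.0489*q^2 + 8.5808*q + 0.2847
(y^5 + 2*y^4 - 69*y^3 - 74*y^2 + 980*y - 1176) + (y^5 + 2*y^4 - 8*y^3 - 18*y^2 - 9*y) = 2*y^5 + 4*y^4 - 77*y^3 - 92*y^2 + 971*y - 1176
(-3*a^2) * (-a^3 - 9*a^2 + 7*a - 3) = 3*a^5 + 27*a^4 - 21*a^3 + 9*a^2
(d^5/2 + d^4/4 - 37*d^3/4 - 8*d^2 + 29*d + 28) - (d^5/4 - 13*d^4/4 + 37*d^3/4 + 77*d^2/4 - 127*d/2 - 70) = d^5/4 + 7*d^4/2 - 37*d^3/2 - 109*d^2/4 + 185*d/2 + 98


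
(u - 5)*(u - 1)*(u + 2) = u^3 - 4*u^2 - 7*u + 10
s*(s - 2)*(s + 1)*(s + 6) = s^4 + 5*s^3 - 8*s^2 - 12*s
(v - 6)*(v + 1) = v^2 - 5*v - 6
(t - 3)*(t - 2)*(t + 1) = t^3 - 4*t^2 + t + 6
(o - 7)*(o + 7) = o^2 - 49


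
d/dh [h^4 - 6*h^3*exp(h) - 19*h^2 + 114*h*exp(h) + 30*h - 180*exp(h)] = -6*h^3*exp(h) + 4*h^3 - 18*h^2*exp(h) + 114*h*exp(h) - 38*h - 66*exp(h) + 30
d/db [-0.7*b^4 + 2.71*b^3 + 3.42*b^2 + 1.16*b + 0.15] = -2.8*b^3 + 8.13*b^2 + 6.84*b + 1.16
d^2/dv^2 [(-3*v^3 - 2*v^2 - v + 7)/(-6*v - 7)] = 2*(108*v^3 + 378*v^2 + 441*v - 196)/(216*v^3 + 756*v^2 + 882*v + 343)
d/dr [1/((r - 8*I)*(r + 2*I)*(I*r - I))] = I*((r - 1)*(r - 8*I) + (r - 1)*(r + 2*I) + (r - 8*I)*(r + 2*I))/((r - 1)^2*(r - 8*I)^2*(r + 2*I)^2)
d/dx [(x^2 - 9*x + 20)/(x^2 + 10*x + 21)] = (19*x^2 + 2*x - 389)/(x^4 + 20*x^3 + 142*x^2 + 420*x + 441)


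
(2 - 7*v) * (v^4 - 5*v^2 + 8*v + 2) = -7*v^5 + 2*v^4 + 35*v^3 - 66*v^2 + 2*v + 4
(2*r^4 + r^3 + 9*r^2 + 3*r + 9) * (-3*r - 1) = -6*r^5 - 5*r^4 - 28*r^3 - 18*r^2 - 30*r - 9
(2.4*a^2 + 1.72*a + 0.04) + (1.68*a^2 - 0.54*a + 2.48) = 4.08*a^2 + 1.18*a + 2.52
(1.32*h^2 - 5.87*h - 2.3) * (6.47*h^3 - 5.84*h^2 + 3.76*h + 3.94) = 8.5404*h^5 - 45.6877*h^4 + 24.363*h^3 - 3.4384*h^2 - 31.7758*h - 9.062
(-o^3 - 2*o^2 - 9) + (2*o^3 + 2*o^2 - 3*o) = o^3 - 3*o - 9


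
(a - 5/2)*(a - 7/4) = a^2 - 17*a/4 + 35/8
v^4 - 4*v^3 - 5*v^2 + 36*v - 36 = (v - 3)*(v - 2)^2*(v + 3)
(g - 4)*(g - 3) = g^2 - 7*g + 12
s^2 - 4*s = s*(s - 4)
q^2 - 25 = (q - 5)*(q + 5)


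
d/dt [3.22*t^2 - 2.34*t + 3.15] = 6.44*t - 2.34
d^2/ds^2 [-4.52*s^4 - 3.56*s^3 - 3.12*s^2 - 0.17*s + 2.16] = -54.24*s^2 - 21.36*s - 6.24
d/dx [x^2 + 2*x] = 2*x + 2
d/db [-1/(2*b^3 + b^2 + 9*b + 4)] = (6*b^2 + 2*b + 9)/(2*b^3 + b^2 + 9*b + 4)^2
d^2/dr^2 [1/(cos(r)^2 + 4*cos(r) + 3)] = (-4*sin(r)^4 + 6*sin(r)^2 + 27*cos(r) - 3*cos(3*r) + 24)/((cos(r) + 1)^3*(cos(r) + 3)^3)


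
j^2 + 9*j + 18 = (j + 3)*(j + 6)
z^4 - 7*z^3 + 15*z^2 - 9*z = z*(z - 3)^2*(z - 1)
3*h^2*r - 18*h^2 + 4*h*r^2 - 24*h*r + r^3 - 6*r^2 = (h + r)*(3*h + r)*(r - 6)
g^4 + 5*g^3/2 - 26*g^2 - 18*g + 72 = (g - 4)*(g - 3/2)*(g + 2)*(g + 6)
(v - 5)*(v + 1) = v^2 - 4*v - 5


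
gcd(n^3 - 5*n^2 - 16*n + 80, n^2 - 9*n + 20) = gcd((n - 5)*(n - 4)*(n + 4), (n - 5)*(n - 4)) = n^2 - 9*n + 20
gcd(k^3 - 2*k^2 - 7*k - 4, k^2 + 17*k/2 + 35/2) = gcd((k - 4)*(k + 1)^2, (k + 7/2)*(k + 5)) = 1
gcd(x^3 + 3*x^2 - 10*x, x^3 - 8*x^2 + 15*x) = x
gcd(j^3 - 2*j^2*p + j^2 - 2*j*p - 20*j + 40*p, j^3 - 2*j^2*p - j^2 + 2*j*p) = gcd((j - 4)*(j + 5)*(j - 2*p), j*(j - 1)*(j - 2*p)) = -j + 2*p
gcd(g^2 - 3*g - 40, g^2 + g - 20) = g + 5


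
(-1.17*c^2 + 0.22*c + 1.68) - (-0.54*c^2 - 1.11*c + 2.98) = -0.63*c^2 + 1.33*c - 1.3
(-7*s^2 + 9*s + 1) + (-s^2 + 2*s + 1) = -8*s^2 + 11*s + 2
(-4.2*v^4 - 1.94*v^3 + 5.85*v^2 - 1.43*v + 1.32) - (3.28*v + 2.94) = -4.2*v^4 - 1.94*v^3 + 5.85*v^2 - 4.71*v - 1.62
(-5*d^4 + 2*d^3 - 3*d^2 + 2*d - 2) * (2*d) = -10*d^5 + 4*d^4 - 6*d^3 + 4*d^2 - 4*d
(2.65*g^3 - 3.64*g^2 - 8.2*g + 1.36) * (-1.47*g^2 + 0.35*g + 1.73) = -3.8955*g^5 + 6.2783*g^4 + 15.3645*g^3 - 11.1664*g^2 - 13.71*g + 2.3528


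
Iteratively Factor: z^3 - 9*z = (z)*(z^2 - 9) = z*(z - 3)*(z + 3)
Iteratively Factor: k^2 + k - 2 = (k - 1)*(k + 2)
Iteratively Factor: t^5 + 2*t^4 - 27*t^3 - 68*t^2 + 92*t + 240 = (t + 2)*(t^4 - 27*t^2 - 14*t + 120) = (t - 2)*(t + 2)*(t^3 + 2*t^2 - 23*t - 60) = (t - 2)*(t + 2)*(t + 4)*(t^2 - 2*t - 15) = (t - 2)*(t + 2)*(t + 3)*(t + 4)*(t - 5)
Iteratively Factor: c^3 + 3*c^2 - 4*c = (c)*(c^2 + 3*c - 4) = c*(c - 1)*(c + 4)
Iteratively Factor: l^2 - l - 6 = (l + 2)*(l - 3)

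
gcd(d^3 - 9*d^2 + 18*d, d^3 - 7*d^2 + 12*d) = d^2 - 3*d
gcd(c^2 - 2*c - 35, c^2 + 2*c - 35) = 1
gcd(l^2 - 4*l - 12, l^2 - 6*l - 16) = l + 2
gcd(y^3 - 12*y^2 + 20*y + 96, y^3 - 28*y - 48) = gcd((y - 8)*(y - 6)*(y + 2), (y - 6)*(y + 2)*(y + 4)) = y^2 - 4*y - 12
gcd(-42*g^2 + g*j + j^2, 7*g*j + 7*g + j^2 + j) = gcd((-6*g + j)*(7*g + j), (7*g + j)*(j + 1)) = 7*g + j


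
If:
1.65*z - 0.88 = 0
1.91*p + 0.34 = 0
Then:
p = -0.18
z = 0.53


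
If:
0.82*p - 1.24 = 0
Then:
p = 1.51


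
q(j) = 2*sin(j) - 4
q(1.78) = -2.04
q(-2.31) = -5.48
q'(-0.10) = 1.99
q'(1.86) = -0.57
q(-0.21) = -4.42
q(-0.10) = -4.20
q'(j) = 2*cos(j)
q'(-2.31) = -1.35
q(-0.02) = -4.04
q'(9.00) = -1.82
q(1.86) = -2.08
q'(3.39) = -1.94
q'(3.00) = -1.98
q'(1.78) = -0.42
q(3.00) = -3.72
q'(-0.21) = 1.96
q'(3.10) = -2.00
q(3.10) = -3.92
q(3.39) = -4.49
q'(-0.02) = 2.00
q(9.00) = -3.18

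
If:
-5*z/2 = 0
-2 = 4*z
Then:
No Solution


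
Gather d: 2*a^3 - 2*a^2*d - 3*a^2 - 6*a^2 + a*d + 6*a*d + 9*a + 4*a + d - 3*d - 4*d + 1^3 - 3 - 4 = 2*a^3 - 9*a^2 + 13*a + d*(-2*a^2 + 7*a - 6) - 6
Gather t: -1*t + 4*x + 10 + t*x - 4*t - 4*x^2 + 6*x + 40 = t*(x - 5) - 4*x^2 + 10*x + 50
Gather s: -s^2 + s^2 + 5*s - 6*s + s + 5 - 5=0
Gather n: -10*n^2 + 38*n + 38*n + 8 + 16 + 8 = -10*n^2 + 76*n + 32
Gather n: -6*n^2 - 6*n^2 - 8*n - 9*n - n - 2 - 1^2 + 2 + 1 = -12*n^2 - 18*n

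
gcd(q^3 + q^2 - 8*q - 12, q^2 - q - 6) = q^2 - q - 6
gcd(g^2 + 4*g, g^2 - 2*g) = g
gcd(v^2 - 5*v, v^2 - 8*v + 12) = 1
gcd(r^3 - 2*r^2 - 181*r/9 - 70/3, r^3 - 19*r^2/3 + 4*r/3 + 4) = r - 6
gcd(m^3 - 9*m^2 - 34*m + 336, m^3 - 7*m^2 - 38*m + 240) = m^2 - 2*m - 48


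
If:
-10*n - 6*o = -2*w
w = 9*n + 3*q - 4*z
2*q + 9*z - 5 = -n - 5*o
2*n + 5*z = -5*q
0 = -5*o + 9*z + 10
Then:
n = 425/591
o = 280/197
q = 20/591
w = 4645/591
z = -190/591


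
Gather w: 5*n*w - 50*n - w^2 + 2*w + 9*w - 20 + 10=-50*n - w^2 + w*(5*n + 11) - 10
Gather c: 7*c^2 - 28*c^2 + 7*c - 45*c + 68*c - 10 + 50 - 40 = -21*c^2 + 30*c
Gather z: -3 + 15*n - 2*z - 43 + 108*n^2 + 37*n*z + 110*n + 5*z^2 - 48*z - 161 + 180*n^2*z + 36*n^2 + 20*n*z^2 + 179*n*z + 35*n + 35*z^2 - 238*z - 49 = 144*n^2 + 160*n + z^2*(20*n + 40) + z*(180*n^2 + 216*n - 288) - 256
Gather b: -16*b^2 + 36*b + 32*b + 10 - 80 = -16*b^2 + 68*b - 70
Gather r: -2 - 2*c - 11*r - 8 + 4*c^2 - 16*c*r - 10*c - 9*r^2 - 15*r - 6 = 4*c^2 - 12*c - 9*r^2 + r*(-16*c - 26) - 16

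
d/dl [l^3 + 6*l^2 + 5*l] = 3*l^2 + 12*l + 5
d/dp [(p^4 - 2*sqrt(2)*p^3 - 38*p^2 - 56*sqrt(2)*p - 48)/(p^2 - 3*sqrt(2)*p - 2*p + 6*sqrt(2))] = (-(-2*p + 2 + 3*sqrt(2))*(-p^4 + 2*sqrt(2)*p^3 + 38*p^2 + 56*sqrt(2)*p + 48) + 2*(p^2 - 3*sqrt(2)*p - 2*p + 6*sqrt(2))*(2*p^3 - 3*sqrt(2)*p^2 - 38*p - 28*sqrt(2)))/(p^2 - 3*sqrt(2)*p - 2*p + 6*sqrt(2))^2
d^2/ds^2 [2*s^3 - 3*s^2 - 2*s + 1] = 12*s - 6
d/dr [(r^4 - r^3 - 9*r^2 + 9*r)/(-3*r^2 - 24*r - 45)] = (-2*r^3 - 11*r^2 + 40*r - 15)/(3*(r^2 + 10*r + 25))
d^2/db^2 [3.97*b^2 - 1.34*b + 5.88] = 7.94000000000000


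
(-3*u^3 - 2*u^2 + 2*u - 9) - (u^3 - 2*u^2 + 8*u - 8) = -4*u^3 - 6*u - 1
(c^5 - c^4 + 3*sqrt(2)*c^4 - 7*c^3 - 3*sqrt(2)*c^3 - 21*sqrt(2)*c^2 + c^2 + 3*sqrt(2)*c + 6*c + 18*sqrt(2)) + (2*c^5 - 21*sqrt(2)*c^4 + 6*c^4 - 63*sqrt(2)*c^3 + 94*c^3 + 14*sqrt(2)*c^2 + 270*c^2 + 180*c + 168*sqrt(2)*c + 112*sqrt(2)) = 3*c^5 - 18*sqrt(2)*c^4 + 5*c^4 - 66*sqrt(2)*c^3 + 87*c^3 - 7*sqrt(2)*c^2 + 271*c^2 + 186*c + 171*sqrt(2)*c + 130*sqrt(2)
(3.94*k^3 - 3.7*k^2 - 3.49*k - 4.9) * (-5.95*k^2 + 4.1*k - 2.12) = -23.443*k^5 + 38.169*k^4 - 2.7573*k^3 + 22.69*k^2 - 12.6912*k + 10.388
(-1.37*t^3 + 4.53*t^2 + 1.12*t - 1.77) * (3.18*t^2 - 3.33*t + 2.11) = -4.3566*t^5 + 18.9675*t^4 - 14.414*t^3 + 0.200099999999998*t^2 + 8.2573*t - 3.7347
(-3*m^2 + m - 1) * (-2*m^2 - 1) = 6*m^4 - 2*m^3 + 5*m^2 - m + 1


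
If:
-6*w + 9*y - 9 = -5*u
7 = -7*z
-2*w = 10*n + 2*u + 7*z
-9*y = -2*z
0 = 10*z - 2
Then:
No Solution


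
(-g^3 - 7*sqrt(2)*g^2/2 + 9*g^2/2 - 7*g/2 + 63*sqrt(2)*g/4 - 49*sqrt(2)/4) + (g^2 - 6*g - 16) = -g^3 - 7*sqrt(2)*g^2/2 + 11*g^2/2 - 19*g/2 + 63*sqrt(2)*g/4 - 49*sqrt(2)/4 - 16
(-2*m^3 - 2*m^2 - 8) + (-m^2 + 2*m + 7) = -2*m^3 - 3*m^2 + 2*m - 1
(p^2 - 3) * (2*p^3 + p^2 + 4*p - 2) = 2*p^5 + p^4 - 2*p^3 - 5*p^2 - 12*p + 6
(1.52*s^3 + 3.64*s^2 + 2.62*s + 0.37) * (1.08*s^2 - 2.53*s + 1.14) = 1.6416*s^5 + 0.0856000000000008*s^4 - 4.6468*s^3 - 2.0794*s^2 + 2.0507*s + 0.4218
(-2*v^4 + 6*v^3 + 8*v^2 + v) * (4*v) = -8*v^5 + 24*v^4 + 32*v^3 + 4*v^2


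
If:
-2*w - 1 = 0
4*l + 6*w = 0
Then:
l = 3/4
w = -1/2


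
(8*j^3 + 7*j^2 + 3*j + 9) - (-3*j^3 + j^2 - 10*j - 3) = 11*j^3 + 6*j^2 + 13*j + 12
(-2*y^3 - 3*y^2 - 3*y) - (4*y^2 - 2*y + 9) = -2*y^3 - 7*y^2 - y - 9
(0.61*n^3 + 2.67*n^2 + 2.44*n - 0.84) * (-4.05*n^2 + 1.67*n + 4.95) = -2.4705*n^5 - 9.7948*n^4 - 2.4036*n^3 + 20.6933*n^2 + 10.6752*n - 4.158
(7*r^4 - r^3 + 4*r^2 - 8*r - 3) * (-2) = -14*r^4 + 2*r^3 - 8*r^2 + 16*r + 6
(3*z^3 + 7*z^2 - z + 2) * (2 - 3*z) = -9*z^4 - 15*z^3 + 17*z^2 - 8*z + 4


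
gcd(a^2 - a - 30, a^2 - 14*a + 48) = a - 6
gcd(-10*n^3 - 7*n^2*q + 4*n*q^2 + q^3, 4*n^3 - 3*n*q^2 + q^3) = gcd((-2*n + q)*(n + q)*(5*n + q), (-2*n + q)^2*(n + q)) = -2*n^2 - n*q + q^2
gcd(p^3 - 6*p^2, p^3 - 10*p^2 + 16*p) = p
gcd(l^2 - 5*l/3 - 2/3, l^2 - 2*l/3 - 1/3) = l + 1/3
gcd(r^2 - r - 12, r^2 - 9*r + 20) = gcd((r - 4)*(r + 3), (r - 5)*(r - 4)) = r - 4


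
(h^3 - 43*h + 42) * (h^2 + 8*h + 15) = h^5 + 8*h^4 - 28*h^3 - 302*h^2 - 309*h + 630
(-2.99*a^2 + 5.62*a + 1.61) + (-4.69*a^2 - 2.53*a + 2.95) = -7.68*a^2 + 3.09*a + 4.56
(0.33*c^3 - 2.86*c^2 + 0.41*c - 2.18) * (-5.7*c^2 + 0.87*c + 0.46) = -1.881*c^5 + 16.5891*c^4 - 4.6734*c^3 + 11.4671*c^2 - 1.708*c - 1.0028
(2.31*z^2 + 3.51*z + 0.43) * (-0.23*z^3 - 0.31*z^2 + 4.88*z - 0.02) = -0.5313*z^5 - 1.5234*z^4 + 10.0858*z^3 + 16.9493*z^2 + 2.0282*z - 0.0086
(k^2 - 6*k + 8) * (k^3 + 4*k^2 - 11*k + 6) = k^5 - 2*k^4 - 27*k^3 + 104*k^2 - 124*k + 48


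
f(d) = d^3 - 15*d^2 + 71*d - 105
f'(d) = 3*d^2 - 30*d + 71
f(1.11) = -43.30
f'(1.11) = 41.40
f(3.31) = 1.93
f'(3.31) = 4.57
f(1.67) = -23.61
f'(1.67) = 29.27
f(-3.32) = -542.65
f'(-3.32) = 203.67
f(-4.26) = -756.98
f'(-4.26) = 253.24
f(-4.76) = -890.67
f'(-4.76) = 281.77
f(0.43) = -77.16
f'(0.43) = 58.65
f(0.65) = -64.91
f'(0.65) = 52.77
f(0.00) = -105.00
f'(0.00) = 71.00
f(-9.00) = -2688.00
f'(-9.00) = 584.00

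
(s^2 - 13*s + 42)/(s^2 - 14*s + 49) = (s - 6)/(s - 7)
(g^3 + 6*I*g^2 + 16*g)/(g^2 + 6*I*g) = (g^2 + 6*I*g + 16)/(g + 6*I)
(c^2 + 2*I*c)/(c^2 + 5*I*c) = (c + 2*I)/(c + 5*I)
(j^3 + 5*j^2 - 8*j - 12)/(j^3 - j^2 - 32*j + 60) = (j + 1)/(j - 5)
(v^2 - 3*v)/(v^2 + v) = (v - 3)/(v + 1)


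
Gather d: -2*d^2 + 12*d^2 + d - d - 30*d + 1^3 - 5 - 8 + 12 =10*d^2 - 30*d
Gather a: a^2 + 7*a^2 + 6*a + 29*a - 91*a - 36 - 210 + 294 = 8*a^2 - 56*a + 48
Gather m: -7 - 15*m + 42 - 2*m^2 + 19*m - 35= -2*m^2 + 4*m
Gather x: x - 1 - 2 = x - 3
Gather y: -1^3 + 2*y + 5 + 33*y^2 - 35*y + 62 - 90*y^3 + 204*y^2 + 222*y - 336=-90*y^3 + 237*y^2 + 189*y - 270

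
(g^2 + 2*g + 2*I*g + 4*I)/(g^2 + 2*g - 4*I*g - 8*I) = (g + 2*I)/(g - 4*I)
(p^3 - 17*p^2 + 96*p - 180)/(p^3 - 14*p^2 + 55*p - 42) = (p^2 - 11*p + 30)/(p^2 - 8*p + 7)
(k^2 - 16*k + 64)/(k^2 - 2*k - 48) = (k - 8)/(k + 6)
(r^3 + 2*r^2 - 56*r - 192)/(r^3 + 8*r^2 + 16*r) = (r^2 - 2*r - 48)/(r*(r + 4))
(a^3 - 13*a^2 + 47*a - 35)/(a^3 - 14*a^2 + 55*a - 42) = (a - 5)/(a - 6)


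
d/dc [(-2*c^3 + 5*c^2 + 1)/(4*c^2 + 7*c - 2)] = (-8*c^4 - 28*c^3 + 47*c^2 - 28*c - 7)/(16*c^4 + 56*c^3 + 33*c^2 - 28*c + 4)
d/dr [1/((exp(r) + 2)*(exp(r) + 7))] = (-2*exp(r) - 9)*exp(r)/(exp(4*r) + 18*exp(3*r) + 109*exp(2*r) + 252*exp(r) + 196)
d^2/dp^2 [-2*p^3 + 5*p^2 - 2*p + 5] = 10 - 12*p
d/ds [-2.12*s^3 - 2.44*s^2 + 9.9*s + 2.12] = -6.36*s^2 - 4.88*s + 9.9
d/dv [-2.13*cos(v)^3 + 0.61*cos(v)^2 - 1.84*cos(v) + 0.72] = (6.39*cos(v)^2 - 1.22*cos(v) + 1.84)*sin(v)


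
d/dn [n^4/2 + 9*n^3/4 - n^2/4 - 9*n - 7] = 2*n^3 + 27*n^2/4 - n/2 - 9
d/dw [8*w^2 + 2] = 16*w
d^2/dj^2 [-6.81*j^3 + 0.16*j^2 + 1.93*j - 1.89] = 0.32 - 40.86*j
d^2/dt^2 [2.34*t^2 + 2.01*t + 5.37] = 4.68000000000000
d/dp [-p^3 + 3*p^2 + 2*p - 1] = -3*p^2 + 6*p + 2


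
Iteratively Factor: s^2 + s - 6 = (s + 3)*(s - 2)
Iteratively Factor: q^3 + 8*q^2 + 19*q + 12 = (q + 3)*(q^2 + 5*q + 4) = (q + 3)*(q + 4)*(q + 1)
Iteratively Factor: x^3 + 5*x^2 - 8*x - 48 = (x + 4)*(x^2 + x - 12) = (x - 3)*(x + 4)*(x + 4)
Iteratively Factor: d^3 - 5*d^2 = (d - 5)*(d^2) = d*(d - 5)*(d)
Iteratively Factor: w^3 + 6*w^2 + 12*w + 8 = (w + 2)*(w^2 + 4*w + 4) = (w + 2)^2*(w + 2)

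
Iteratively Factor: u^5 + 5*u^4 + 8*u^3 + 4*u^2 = (u)*(u^4 + 5*u^3 + 8*u^2 + 4*u) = u*(u + 2)*(u^3 + 3*u^2 + 2*u) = u*(u + 1)*(u + 2)*(u^2 + 2*u) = u*(u + 1)*(u + 2)^2*(u)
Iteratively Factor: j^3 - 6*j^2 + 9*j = (j - 3)*(j^2 - 3*j) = (j - 3)^2*(j)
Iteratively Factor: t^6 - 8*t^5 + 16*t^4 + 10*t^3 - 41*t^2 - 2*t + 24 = (t - 2)*(t^5 - 6*t^4 + 4*t^3 + 18*t^2 - 5*t - 12) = (t - 2)*(t + 1)*(t^4 - 7*t^3 + 11*t^2 + 7*t - 12) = (t - 3)*(t - 2)*(t + 1)*(t^3 - 4*t^2 - t + 4) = (t - 3)*(t - 2)*(t - 1)*(t + 1)*(t^2 - 3*t - 4) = (t - 4)*(t - 3)*(t - 2)*(t - 1)*(t + 1)*(t + 1)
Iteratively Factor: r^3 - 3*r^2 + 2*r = (r - 1)*(r^2 - 2*r) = r*(r - 1)*(r - 2)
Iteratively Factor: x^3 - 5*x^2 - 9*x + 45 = (x - 5)*(x^2 - 9) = (x - 5)*(x + 3)*(x - 3)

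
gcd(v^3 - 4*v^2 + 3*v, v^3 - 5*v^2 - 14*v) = v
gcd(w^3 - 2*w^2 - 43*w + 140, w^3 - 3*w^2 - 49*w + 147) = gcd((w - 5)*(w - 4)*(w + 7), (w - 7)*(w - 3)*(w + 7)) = w + 7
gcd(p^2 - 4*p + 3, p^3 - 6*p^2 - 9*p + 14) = p - 1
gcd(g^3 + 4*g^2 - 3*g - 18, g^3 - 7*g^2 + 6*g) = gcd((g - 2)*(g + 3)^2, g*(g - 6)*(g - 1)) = 1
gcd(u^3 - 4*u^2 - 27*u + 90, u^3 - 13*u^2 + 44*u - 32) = 1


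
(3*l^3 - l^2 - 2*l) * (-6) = -18*l^3 + 6*l^2 + 12*l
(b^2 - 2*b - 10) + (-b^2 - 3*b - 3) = -5*b - 13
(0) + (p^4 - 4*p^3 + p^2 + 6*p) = p^4 - 4*p^3 + p^2 + 6*p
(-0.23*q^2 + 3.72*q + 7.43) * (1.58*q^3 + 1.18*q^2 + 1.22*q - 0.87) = -0.3634*q^5 + 5.6062*q^4 + 15.8484*q^3 + 13.5059*q^2 + 5.8282*q - 6.4641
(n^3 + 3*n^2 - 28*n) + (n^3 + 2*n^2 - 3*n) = 2*n^3 + 5*n^2 - 31*n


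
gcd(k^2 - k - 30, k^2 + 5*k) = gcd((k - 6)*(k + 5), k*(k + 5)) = k + 5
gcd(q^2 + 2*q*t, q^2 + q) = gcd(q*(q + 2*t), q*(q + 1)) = q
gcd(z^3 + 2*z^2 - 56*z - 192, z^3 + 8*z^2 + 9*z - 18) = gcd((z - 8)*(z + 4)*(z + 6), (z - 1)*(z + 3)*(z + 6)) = z + 6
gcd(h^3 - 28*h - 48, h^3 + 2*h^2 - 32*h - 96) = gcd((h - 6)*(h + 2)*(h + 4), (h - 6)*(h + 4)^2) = h^2 - 2*h - 24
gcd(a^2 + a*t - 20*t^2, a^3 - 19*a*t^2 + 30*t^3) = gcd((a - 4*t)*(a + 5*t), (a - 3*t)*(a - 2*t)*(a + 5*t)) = a + 5*t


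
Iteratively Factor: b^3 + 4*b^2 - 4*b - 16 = (b - 2)*(b^2 + 6*b + 8) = (b - 2)*(b + 2)*(b + 4)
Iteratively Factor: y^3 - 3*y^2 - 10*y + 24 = (y + 3)*(y^2 - 6*y + 8) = (y - 2)*(y + 3)*(y - 4)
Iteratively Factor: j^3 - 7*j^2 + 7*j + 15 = (j - 3)*(j^2 - 4*j - 5) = (j - 5)*(j - 3)*(j + 1)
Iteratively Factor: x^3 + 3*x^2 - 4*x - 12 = (x + 2)*(x^2 + x - 6) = (x + 2)*(x + 3)*(x - 2)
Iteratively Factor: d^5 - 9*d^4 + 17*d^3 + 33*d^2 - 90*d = (d)*(d^4 - 9*d^3 + 17*d^2 + 33*d - 90) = d*(d - 5)*(d^3 - 4*d^2 - 3*d + 18) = d*(d - 5)*(d + 2)*(d^2 - 6*d + 9) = d*(d - 5)*(d - 3)*(d + 2)*(d - 3)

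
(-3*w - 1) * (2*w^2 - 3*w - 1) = -6*w^3 + 7*w^2 + 6*w + 1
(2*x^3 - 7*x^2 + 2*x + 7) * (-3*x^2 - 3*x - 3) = -6*x^5 + 15*x^4 + 9*x^3 - 6*x^2 - 27*x - 21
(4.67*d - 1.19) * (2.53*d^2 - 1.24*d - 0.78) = 11.8151*d^3 - 8.8015*d^2 - 2.167*d + 0.9282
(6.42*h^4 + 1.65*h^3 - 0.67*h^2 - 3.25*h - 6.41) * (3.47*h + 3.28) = 22.2774*h^5 + 26.7831*h^4 + 3.0871*h^3 - 13.4751*h^2 - 32.9027*h - 21.0248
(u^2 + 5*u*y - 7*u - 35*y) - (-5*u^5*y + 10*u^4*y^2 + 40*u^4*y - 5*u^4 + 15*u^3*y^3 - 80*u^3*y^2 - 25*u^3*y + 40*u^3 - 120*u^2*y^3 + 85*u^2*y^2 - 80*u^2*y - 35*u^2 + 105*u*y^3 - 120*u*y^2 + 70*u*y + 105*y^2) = 5*u^5*y - 10*u^4*y^2 - 40*u^4*y + 5*u^4 - 15*u^3*y^3 + 80*u^3*y^2 + 25*u^3*y - 40*u^3 + 120*u^2*y^3 - 85*u^2*y^2 + 80*u^2*y + 36*u^2 - 105*u*y^3 + 120*u*y^2 - 65*u*y - 7*u - 105*y^2 - 35*y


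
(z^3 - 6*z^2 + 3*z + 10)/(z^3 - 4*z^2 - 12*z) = (-z^3 + 6*z^2 - 3*z - 10)/(z*(-z^2 + 4*z + 12))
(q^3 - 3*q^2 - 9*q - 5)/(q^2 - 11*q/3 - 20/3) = 3*(q^2 + 2*q + 1)/(3*q + 4)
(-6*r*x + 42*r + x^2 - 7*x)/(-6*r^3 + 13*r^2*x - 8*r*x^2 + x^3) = (x - 7)/(r^2 - 2*r*x + x^2)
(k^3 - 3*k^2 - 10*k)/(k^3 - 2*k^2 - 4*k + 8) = k*(k - 5)/(k^2 - 4*k + 4)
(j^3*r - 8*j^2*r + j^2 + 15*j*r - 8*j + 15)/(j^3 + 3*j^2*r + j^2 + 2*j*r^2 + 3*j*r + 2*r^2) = (j^3*r - 8*j^2*r + j^2 + 15*j*r - 8*j + 15)/(j^3 + 3*j^2*r + j^2 + 2*j*r^2 + 3*j*r + 2*r^2)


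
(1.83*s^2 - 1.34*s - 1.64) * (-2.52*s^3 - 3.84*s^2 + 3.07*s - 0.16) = -4.6116*s^5 - 3.6504*s^4 + 14.8965*s^3 + 1.891*s^2 - 4.8204*s + 0.2624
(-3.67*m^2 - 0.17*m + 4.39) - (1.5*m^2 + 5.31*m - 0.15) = -5.17*m^2 - 5.48*m + 4.54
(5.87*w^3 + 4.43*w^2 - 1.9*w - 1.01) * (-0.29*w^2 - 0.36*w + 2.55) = -1.7023*w^5 - 3.3979*w^4 + 13.9247*w^3 + 12.2734*w^2 - 4.4814*w - 2.5755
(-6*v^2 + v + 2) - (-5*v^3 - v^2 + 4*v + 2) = 5*v^3 - 5*v^2 - 3*v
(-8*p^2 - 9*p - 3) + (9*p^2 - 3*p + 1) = p^2 - 12*p - 2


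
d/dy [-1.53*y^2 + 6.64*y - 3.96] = 6.64 - 3.06*y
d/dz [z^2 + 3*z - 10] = 2*z + 3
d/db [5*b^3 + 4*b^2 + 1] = b*(15*b + 8)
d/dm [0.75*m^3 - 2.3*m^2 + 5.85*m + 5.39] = 2.25*m^2 - 4.6*m + 5.85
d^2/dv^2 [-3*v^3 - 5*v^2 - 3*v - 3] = -18*v - 10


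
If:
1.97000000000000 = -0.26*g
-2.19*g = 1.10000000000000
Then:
No Solution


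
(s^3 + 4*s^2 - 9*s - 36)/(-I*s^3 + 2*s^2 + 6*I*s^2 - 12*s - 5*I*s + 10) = I*(s^3 + 4*s^2 - 9*s - 36)/(s^3 + 2*s^2*(-3 + I) + s*(5 - 12*I) + 10*I)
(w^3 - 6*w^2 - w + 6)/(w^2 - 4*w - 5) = (w^2 - 7*w + 6)/(w - 5)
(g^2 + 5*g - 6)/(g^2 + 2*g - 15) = (g^2 + 5*g - 6)/(g^2 + 2*g - 15)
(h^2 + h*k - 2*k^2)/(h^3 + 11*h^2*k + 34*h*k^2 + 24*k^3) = (h^2 + h*k - 2*k^2)/(h^3 + 11*h^2*k + 34*h*k^2 + 24*k^3)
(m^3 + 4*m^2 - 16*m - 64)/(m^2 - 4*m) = m + 8 + 16/m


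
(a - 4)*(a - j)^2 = a^3 - 2*a^2*j - 4*a^2 + a*j^2 + 8*a*j - 4*j^2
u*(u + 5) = u^2 + 5*u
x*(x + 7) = x^2 + 7*x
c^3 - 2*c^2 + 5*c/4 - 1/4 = (c - 1)*(c - 1/2)^2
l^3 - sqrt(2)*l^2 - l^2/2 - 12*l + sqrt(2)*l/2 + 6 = (l - 1/2)*(l - 3*sqrt(2))*(l + 2*sqrt(2))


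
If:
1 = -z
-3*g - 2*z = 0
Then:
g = 2/3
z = -1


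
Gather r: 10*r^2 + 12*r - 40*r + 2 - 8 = 10*r^2 - 28*r - 6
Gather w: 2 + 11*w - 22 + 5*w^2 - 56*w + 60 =5*w^2 - 45*w + 40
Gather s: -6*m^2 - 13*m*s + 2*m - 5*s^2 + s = -6*m^2 + 2*m - 5*s^2 + s*(1 - 13*m)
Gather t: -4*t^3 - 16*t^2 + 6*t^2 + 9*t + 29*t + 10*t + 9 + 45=-4*t^3 - 10*t^2 + 48*t + 54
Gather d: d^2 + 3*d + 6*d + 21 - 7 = d^2 + 9*d + 14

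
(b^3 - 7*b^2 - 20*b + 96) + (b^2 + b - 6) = b^3 - 6*b^2 - 19*b + 90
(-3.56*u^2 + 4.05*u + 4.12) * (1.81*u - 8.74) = -6.4436*u^3 + 38.4449*u^2 - 27.9398*u - 36.0088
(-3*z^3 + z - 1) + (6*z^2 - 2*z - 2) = -3*z^3 + 6*z^2 - z - 3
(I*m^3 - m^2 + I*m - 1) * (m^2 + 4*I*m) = I*m^5 - 5*m^4 - 3*I*m^3 - 5*m^2 - 4*I*m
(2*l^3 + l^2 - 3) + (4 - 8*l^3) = -6*l^3 + l^2 + 1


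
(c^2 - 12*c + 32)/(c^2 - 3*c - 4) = (c - 8)/(c + 1)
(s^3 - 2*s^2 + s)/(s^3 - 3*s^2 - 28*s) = (-s^2 + 2*s - 1)/(-s^2 + 3*s + 28)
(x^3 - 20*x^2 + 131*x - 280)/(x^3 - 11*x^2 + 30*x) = (x^2 - 15*x + 56)/(x*(x - 6))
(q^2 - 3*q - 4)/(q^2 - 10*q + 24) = (q + 1)/(q - 6)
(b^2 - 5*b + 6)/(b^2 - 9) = (b - 2)/(b + 3)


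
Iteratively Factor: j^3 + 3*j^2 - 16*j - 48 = (j + 4)*(j^2 - j - 12) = (j + 3)*(j + 4)*(j - 4)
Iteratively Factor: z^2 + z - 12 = (z - 3)*(z + 4)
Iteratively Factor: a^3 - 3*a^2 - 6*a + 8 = (a - 1)*(a^2 - 2*a - 8) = (a - 4)*(a - 1)*(a + 2)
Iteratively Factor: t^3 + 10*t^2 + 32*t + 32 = (t + 4)*(t^2 + 6*t + 8) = (t + 4)^2*(t + 2)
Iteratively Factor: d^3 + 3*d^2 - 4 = (d + 2)*(d^2 + d - 2) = (d + 2)^2*(d - 1)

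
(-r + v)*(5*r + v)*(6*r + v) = -30*r^3 + 19*r^2*v + 10*r*v^2 + v^3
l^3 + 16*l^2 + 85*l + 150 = (l + 5)^2*(l + 6)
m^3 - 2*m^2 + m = m*(m - 1)^2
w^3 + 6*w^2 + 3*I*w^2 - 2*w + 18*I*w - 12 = (w + 6)*(w + I)*(w + 2*I)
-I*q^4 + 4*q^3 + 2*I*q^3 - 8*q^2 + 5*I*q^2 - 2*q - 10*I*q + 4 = (q - 2)*(q + I)*(q + 2*I)*(-I*q + 1)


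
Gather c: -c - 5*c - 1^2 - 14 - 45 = -6*c - 60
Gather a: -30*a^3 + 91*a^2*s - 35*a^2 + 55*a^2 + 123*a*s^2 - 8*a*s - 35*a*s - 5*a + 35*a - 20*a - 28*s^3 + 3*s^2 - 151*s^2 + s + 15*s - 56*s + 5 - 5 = -30*a^3 + a^2*(91*s + 20) + a*(123*s^2 - 43*s + 10) - 28*s^3 - 148*s^2 - 40*s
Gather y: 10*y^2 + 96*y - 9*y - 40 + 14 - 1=10*y^2 + 87*y - 27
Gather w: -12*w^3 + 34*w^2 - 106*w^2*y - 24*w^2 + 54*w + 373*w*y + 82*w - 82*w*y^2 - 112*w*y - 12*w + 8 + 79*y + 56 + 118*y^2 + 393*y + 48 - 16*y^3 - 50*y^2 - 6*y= -12*w^3 + w^2*(10 - 106*y) + w*(-82*y^2 + 261*y + 124) - 16*y^3 + 68*y^2 + 466*y + 112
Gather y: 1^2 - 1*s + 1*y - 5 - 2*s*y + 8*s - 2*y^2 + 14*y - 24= 7*s - 2*y^2 + y*(15 - 2*s) - 28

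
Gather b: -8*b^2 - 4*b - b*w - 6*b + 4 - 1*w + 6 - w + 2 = -8*b^2 + b*(-w - 10) - 2*w + 12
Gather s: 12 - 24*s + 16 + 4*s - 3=25 - 20*s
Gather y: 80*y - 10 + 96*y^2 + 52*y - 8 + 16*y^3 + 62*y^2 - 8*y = 16*y^3 + 158*y^2 + 124*y - 18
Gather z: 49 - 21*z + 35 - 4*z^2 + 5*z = -4*z^2 - 16*z + 84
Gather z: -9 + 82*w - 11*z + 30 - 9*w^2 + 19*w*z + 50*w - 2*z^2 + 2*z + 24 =-9*w^2 + 132*w - 2*z^2 + z*(19*w - 9) + 45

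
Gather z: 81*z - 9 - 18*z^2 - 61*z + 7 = -18*z^2 + 20*z - 2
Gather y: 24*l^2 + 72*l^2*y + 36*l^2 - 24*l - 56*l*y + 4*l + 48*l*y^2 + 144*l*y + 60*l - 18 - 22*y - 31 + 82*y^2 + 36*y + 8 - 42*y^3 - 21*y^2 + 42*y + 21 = 60*l^2 + 40*l - 42*y^3 + y^2*(48*l + 61) + y*(72*l^2 + 88*l + 56) - 20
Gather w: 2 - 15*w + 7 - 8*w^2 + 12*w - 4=-8*w^2 - 3*w + 5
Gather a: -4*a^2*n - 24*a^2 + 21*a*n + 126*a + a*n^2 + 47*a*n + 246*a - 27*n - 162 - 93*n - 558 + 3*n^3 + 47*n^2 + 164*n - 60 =a^2*(-4*n - 24) + a*(n^2 + 68*n + 372) + 3*n^3 + 47*n^2 + 44*n - 780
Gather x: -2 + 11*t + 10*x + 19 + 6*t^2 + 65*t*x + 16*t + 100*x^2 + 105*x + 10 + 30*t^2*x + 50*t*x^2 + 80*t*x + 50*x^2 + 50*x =6*t^2 + 27*t + x^2*(50*t + 150) + x*(30*t^2 + 145*t + 165) + 27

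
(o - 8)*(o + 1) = o^2 - 7*o - 8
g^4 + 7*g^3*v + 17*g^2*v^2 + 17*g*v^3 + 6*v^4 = (g + v)^2*(g + 2*v)*(g + 3*v)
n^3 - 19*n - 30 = (n - 5)*(n + 2)*(n + 3)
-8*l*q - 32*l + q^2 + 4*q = (-8*l + q)*(q + 4)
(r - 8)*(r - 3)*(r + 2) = r^3 - 9*r^2 + 2*r + 48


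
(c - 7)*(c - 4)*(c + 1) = c^3 - 10*c^2 + 17*c + 28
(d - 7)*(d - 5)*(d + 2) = d^3 - 10*d^2 + 11*d + 70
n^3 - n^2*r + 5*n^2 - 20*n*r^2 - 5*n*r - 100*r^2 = (n + 5)*(n - 5*r)*(n + 4*r)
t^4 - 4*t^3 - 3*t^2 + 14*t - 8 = (t - 4)*(t - 1)^2*(t + 2)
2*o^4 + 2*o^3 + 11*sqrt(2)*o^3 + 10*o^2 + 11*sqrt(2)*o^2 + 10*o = o*(o + 5*sqrt(2))*(sqrt(2)*o + 1)*(sqrt(2)*o + sqrt(2))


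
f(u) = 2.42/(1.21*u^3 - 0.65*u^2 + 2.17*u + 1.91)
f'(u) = 2.42*(-3.63*u^2 + 1.3*u - 2.17)/(1.21*u^3 - 0.65*u^2 + 2.17*u + 1.91)^2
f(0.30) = 0.95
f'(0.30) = -0.79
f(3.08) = 0.06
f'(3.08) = -0.06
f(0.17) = 1.07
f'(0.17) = -0.97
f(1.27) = 0.40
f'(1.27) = -0.42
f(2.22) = 0.14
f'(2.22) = -0.15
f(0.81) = 0.62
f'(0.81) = -0.56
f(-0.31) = 2.13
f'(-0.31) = -5.45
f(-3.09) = -0.05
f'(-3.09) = -0.05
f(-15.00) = -0.00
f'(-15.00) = -0.00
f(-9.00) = -0.00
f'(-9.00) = -0.00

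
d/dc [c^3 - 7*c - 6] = 3*c^2 - 7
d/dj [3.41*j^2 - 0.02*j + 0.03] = 6.82*j - 0.02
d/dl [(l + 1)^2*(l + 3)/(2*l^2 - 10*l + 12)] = (l^4 - 10*l^3 - 14*l^2 + 54*l + 57)/(2*(l^4 - 10*l^3 + 37*l^2 - 60*l + 36))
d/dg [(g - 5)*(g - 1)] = 2*g - 6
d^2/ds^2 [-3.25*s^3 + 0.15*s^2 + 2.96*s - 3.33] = 0.3 - 19.5*s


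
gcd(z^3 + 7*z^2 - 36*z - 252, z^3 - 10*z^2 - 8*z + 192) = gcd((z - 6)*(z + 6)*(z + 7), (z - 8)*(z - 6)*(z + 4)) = z - 6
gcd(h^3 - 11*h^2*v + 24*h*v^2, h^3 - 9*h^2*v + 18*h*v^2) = -h^2 + 3*h*v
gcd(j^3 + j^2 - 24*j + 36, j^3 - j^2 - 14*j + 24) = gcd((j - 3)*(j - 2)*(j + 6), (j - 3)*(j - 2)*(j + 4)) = j^2 - 5*j + 6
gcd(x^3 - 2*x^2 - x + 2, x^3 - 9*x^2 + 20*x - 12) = x^2 - 3*x + 2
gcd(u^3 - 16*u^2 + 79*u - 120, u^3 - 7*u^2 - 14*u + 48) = u - 8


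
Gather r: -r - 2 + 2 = -r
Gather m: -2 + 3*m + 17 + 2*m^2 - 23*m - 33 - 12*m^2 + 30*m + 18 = -10*m^2 + 10*m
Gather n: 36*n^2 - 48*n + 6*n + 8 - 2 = 36*n^2 - 42*n + 6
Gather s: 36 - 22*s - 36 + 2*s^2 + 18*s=2*s^2 - 4*s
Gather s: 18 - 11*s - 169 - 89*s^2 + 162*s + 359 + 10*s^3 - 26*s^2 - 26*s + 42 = 10*s^3 - 115*s^2 + 125*s + 250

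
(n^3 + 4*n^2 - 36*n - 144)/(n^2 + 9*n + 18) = (n^2 - 2*n - 24)/(n + 3)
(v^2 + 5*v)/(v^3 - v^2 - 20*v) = (v + 5)/(v^2 - v - 20)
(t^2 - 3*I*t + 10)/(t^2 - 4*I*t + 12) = (t - 5*I)/(t - 6*I)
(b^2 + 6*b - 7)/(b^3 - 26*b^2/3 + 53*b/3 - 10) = 3*(b + 7)/(3*b^2 - 23*b + 30)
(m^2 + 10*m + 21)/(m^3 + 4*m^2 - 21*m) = (m + 3)/(m*(m - 3))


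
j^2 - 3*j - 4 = (j - 4)*(j + 1)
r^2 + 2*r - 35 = (r - 5)*(r + 7)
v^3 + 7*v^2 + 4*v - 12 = (v - 1)*(v + 2)*(v + 6)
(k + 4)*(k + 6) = k^2 + 10*k + 24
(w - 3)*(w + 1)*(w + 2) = w^3 - 7*w - 6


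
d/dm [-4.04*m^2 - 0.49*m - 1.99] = -8.08*m - 0.49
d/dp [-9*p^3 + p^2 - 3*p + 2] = -27*p^2 + 2*p - 3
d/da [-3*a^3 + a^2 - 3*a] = -9*a^2 + 2*a - 3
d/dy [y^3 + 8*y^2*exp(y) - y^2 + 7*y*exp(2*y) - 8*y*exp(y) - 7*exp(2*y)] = 8*y^2*exp(y) + 3*y^2 + 14*y*exp(2*y) + 8*y*exp(y) - 2*y - 7*exp(2*y) - 8*exp(y)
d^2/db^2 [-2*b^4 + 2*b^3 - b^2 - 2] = -24*b^2 + 12*b - 2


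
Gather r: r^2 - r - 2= r^2 - r - 2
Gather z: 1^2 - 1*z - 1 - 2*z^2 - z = -2*z^2 - 2*z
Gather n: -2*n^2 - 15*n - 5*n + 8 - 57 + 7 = -2*n^2 - 20*n - 42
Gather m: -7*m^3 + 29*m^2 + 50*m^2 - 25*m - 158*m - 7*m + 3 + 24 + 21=-7*m^3 + 79*m^2 - 190*m + 48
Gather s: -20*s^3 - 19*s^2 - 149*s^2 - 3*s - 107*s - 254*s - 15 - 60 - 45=-20*s^3 - 168*s^2 - 364*s - 120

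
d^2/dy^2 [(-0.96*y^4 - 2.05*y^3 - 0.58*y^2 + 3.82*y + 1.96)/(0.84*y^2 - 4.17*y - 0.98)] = (-1.354752*y^6 + 20.176128*y^5 - 95.418432*y^4 - 136.11225*y^3 - 55.895868*y^2 - 34.138104*y + 39.055744)/(0.592704*y^6 - 8.827056*y^5 + 41.745564*y^4 - 51.915249*y^3 - 48.703158*y^2 - 12.014604*y - 0.941192)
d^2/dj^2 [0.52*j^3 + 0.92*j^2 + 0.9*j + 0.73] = 3.12*j + 1.84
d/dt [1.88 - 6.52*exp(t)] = -6.52*exp(t)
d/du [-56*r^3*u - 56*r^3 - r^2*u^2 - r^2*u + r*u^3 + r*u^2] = r*(-56*r^2 - 2*r*u - r + 3*u^2 + 2*u)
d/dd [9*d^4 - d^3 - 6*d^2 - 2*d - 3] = 36*d^3 - 3*d^2 - 12*d - 2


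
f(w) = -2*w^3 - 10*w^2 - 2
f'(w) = -6*w^2 - 20*w = 2*w*(-3*w - 10)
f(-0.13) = -2.16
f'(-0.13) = 2.50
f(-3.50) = -38.75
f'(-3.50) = -3.50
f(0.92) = -12.02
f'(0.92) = -23.48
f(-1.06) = -10.85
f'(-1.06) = 14.46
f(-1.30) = -14.51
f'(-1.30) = 15.86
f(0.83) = -10.03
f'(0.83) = -20.73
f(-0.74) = -6.67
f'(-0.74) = 11.51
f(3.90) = -272.74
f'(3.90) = -169.26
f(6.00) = -794.00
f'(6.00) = -336.00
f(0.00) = -2.00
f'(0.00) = 0.00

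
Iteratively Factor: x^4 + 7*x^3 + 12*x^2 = (x)*(x^3 + 7*x^2 + 12*x) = x*(x + 3)*(x^2 + 4*x) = x^2*(x + 3)*(x + 4)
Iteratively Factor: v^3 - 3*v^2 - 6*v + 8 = (v + 2)*(v^2 - 5*v + 4) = (v - 4)*(v + 2)*(v - 1)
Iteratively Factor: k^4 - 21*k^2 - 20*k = (k - 5)*(k^3 + 5*k^2 + 4*k) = k*(k - 5)*(k^2 + 5*k + 4) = k*(k - 5)*(k + 1)*(k + 4)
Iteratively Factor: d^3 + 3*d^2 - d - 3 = (d - 1)*(d^2 + 4*d + 3) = (d - 1)*(d + 3)*(d + 1)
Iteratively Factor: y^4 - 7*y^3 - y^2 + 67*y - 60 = (y - 1)*(y^3 - 6*y^2 - 7*y + 60) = (y - 5)*(y - 1)*(y^2 - y - 12) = (y - 5)*(y - 4)*(y - 1)*(y + 3)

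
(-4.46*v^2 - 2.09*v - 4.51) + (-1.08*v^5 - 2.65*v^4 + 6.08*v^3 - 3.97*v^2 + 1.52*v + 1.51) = -1.08*v^5 - 2.65*v^4 + 6.08*v^3 - 8.43*v^2 - 0.57*v - 3.0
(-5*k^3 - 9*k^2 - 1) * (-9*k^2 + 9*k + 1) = 45*k^5 + 36*k^4 - 86*k^3 - 9*k - 1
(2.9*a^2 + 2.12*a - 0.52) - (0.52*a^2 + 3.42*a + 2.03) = 2.38*a^2 - 1.3*a - 2.55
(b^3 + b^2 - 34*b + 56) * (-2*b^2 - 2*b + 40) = -2*b^5 - 4*b^4 + 106*b^3 - 4*b^2 - 1472*b + 2240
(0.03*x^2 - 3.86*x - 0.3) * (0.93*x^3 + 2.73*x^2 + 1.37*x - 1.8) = 0.0279*x^5 - 3.5079*x^4 - 10.7757*x^3 - 6.1612*x^2 + 6.537*x + 0.54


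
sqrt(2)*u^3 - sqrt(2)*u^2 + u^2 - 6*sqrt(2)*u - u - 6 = (u - 3)*(u + 2)*(sqrt(2)*u + 1)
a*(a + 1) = a^2 + a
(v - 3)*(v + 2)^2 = v^3 + v^2 - 8*v - 12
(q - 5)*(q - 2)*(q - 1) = q^3 - 8*q^2 + 17*q - 10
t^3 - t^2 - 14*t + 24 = (t - 3)*(t - 2)*(t + 4)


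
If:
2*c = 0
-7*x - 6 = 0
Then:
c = 0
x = -6/7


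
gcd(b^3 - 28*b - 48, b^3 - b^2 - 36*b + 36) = b - 6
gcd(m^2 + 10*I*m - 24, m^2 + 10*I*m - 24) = m^2 + 10*I*m - 24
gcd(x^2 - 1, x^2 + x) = x + 1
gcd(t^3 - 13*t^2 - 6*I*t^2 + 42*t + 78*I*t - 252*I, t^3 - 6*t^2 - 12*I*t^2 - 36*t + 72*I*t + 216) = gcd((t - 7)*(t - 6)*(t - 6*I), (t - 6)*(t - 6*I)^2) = t^2 + t*(-6 - 6*I) + 36*I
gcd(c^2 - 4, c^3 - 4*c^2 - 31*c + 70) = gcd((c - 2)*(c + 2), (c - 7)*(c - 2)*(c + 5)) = c - 2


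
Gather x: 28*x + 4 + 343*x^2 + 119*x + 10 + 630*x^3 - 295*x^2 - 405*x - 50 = 630*x^3 + 48*x^2 - 258*x - 36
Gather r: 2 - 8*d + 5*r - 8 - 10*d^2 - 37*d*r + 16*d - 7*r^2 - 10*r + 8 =-10*d^2 + 8*d - 7*r^2 + r*(-37*d - 5) + 2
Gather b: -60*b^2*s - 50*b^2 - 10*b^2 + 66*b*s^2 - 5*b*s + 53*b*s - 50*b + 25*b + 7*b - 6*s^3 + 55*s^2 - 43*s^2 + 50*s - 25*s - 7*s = b^2*(-60*s - 60) + b*(66*s^2 + 48*s - 18) - 6*s^3 + 12*s^2 + 18*s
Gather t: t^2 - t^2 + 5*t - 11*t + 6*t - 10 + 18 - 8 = 0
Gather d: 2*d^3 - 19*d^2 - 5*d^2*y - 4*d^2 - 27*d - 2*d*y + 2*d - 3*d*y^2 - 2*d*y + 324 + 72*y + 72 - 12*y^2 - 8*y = 2*d^3 + d^2*(-5*y - 23) + d*(-3*y^2 - 4*y - 25) - 12*y^2 + 64*y + 396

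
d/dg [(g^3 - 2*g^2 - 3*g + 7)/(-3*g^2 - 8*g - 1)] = (-3*g^4 - 16*g^3 + 4*g^2 + 46*g + 59)/(9*g^4 + 48*g^3 + 70*g^2 + 16*g + 1)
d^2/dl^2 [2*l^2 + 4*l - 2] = 4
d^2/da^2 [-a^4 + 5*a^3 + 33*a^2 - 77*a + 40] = -12*a^2 + 30*a + 66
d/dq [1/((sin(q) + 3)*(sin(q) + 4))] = -(2*sin(q) + 7)*cos(q)/((sin(q) + 3)^2*(sin(q) + 4)^2)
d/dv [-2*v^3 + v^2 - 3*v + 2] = -6*v^2 + 2*v - 3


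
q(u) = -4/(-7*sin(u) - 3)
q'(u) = -28*cos(u)/(-7*sin(u) - 3)^2 = -28*cos(u)/(7*sin(u) + 3)^2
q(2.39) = 0.51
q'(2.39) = 0.34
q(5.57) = -2.53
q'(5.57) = -8.49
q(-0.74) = -2.33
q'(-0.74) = -6.99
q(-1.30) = -1.07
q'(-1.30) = -0.53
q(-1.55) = -1.00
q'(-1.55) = -0.04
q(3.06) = 1.12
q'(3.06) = 2.19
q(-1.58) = -1.00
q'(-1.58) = 0.02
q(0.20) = 0.91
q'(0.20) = -1.42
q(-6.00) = 0.81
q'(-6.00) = -1.09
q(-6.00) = 0.81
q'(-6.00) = -1.09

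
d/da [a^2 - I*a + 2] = 2*a - I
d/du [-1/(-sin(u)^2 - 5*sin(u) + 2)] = -(2*sin(u) + 5)*cos(u)/(sin(u)^2 + 5*sin(u) - 2)^2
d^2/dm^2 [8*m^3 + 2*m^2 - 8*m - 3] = 48*m + 4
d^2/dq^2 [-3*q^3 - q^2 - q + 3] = -18*q - 2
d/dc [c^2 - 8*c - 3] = 2*c - 8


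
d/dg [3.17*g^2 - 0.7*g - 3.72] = 6.34*g - 0.7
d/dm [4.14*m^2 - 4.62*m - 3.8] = 8.28*m - 4.62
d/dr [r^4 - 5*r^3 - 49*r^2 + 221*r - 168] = 4*r^3 - 15*r^2 - 98*r + 221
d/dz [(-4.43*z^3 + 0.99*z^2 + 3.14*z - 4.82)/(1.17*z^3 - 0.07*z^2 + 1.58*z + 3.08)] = (-0.8482*z^4 - 21.3464*z^3 - 22.231*z^2 + 5.4236*z + 17.2868)/(1.3689*z^6 - 0.1638*z^5 + 3.7021*z^4 + 6.986*z^3 + 2.0652*z^2 + 9.7328*z + 9.4864)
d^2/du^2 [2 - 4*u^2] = -8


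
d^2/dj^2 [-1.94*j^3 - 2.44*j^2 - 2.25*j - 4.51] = -11.64*j - 4.88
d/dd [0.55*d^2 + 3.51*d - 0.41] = 1.1*d + 3.51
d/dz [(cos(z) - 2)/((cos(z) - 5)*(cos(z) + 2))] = (cos(z)^2 - 4*cos(z) + 16)*sin(z)/((cos(z) - 5)^2*(cos(z) + 2)^2)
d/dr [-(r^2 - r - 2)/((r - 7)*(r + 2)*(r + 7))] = r*(r^3 - 2*r^2 + 41*r + 188)/(r^6 + 4*r^5 - 94*r^4 - 392*r^3 + 2009*r^2 + 9604*r + 9604)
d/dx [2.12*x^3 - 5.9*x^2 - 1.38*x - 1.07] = 6.36*x^2 - 11.8*x - 1.38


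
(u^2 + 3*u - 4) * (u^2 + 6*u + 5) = u^4 + 9*u^3 + 19*u^2 - 9*u - 20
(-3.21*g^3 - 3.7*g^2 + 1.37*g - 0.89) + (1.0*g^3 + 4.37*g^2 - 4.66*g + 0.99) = -2.21*g^3 + 0.67*g^2 - 3.29*g + 0.1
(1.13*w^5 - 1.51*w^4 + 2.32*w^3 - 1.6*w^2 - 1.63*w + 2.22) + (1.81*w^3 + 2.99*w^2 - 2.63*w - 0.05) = 1.13*w^5 - 1.51*w^4 + 4.13*w^3 + 1.39*w^2 - 4.26*w + 2.17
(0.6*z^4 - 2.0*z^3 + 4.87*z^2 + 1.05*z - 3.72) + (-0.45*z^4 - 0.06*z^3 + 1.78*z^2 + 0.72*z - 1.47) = 0.15*z^4 - 2.06*z^3 + 6.65*z^2 + 1.77*z - 5.19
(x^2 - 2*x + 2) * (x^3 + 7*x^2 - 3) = x^5 + 5*x^4 - 12*x^3 + 11*x^2 + 6*x - 6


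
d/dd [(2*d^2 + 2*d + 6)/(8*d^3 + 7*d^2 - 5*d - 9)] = 4*(-4*d^4 - 8*d^3 - 42*d^2 - 30*d + 3)/(64*d^6 + 112*d^5 - 31*d^4 - 214*d^3 - 101*d^2 + 90*d + 81)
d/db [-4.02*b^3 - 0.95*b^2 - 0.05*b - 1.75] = -12.06*b^2 - 1.9*b - 0.05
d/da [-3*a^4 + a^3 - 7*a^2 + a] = -12*a^3 + 3*a^2 - 14*a + 1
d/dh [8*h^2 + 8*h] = 16*h + 8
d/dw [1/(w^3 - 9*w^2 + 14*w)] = (-3*w^2 + 18*w - 14)/(w^2*(w^2 - 9*w + 14)^2)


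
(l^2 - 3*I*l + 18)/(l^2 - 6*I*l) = (l + 3*I)/l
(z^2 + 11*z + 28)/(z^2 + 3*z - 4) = (z + 7)/(z - 1)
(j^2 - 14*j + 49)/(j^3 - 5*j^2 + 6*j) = (j^2 - 14*j + 49)/(j*(j^2 - 5*j + 6))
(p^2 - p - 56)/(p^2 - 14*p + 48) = (p + 7)/(p - 6)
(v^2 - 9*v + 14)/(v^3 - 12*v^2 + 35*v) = (v - 2)/(v*(v - 5))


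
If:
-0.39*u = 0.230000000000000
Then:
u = -0.59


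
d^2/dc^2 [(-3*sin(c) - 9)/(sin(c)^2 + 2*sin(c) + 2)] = 3*(sin(c)^5 + 10*sin(c)^4 + 4*sin(c)^3 - 34*sin(c)^2 - 32*sin(c) - 4)/(sin(c)^2 + 2*sin(c) + 2)^3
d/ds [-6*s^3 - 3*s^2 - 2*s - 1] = -18*s^2 - 6*s - 2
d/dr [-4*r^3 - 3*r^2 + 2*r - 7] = -12*r^2 - 6*r + 2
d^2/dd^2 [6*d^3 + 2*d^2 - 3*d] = 36*d + 4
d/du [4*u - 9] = 4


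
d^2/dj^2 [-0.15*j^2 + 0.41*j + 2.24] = -0.300000000000000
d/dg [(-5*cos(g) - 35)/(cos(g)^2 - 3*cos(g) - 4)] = 5*(sin(g)^2 - 14*cos(g) + 16)*sin(g)/((cos(g) - 4)^2*(cos(g) + 1)^2)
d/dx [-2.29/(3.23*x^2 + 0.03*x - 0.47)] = (14.7934*x + 0.0687)/(3.23*x^2 + 0.03*x - 0.47)^2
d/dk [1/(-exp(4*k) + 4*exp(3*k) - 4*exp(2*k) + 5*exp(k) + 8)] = (4*exp(3*k) - 12*exp(2*k) + 8*exp(k) - 5)*exp(k)/(-exp(4*k) + 4*exp(3*k) - 4*exp(2*k) + 5*exp(k) + 8)^2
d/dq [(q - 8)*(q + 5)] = 2*q - 3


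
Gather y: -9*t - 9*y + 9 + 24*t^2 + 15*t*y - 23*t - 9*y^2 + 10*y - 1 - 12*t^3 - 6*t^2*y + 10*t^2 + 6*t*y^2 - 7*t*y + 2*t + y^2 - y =-12*t^3 + 34*t^2 - 30*t + y^2*(6*t - 8) + y*(-6*t^2 + 8*t) + 8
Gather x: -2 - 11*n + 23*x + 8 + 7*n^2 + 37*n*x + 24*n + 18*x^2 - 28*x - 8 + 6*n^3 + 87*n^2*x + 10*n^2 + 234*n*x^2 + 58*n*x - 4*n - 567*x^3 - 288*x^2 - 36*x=6*n^3 + 17*n^2 + 9*n - 567*x^3 + x^2*(234*n - 270) + x*(87*n^2 + 95*n - 41) - 2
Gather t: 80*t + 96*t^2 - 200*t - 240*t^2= -144*t^2 - 120*t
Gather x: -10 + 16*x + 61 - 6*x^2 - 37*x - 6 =-6*x^2 - 21*x + 45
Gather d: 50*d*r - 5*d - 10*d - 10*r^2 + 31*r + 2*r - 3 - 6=d*(50*r - 15) - 10*r^2 + 33*r - 9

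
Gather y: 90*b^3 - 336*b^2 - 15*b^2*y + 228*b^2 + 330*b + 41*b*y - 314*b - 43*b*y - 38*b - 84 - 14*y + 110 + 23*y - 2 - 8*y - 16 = 90*b^3 - 108*b^2 - 22*b + y*(-15*b^2 - 2*b + 1) + 8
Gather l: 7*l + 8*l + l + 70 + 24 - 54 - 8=16*l + 32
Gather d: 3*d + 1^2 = 3*d + 1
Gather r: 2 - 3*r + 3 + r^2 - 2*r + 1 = r^2 - 5*r + 6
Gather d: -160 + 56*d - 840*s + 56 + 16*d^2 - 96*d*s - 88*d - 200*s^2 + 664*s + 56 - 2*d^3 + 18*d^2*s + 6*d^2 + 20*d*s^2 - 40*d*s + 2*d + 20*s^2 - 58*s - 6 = -2*d^3 + d^2*(18*s + 22) + d*(20*s^2 - 136*s - 30) - 180*s^2 - 234*s - 54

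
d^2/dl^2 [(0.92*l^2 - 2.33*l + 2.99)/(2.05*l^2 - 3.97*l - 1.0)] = (-3.5527136788005e-15*l^4 - 4.60880999999998*l^3 + 86.70885*l^2 - 174.66369*l + 126.849382)/(8.615125*l^6 - 50.051775*l^5 + 84.322035*l^4 - 13.739773*l^3 - 41.1327*l^2 - 11.91*l - 1.0)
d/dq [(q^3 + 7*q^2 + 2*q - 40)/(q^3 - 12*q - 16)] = (-7*q^3 - 14*q^2 + 16*q - 256)/(q^5 - 2*q^4 - 20*q^3 + 8*q^2 + 128*q + 128)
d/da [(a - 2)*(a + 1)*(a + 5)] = 3*a^2 + 8*a - 7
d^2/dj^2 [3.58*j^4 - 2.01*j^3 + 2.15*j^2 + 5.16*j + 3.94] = 42.96*j^2 - 12.06*j + 4.3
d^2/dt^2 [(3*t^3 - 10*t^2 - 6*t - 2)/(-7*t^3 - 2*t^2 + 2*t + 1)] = 2*(532*t^6 + 756*t^5 + 1134*t^4 + 844*t^3 + 234*t^2 + 45*t + 10)/(343*t^9 + 294*t^8 - 210*t^7 - 307*t^6 - 24*t^5 + 96*t^4 + 37*t^3 - 6*t^2 - 6*t - 1)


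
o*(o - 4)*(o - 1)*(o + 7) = o^4 + 2*o^3 - 31*o^2 + 28*o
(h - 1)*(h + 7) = h^2 + 6*h - 7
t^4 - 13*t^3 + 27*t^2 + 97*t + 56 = (t - 8)*(t - 7)*(t + 1)^2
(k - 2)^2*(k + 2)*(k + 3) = k^4 + k^3 - 10*k^2 - 4*k + 24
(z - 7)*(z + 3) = z^2 - 4*z - 21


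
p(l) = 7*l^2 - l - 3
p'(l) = 14*l - 1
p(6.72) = 306.39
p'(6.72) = 93.08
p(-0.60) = 0.12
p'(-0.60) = -9.40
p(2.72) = 46.07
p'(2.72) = 37.08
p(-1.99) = 26.71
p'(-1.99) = -28.86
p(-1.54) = 15.14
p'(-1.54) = -22.56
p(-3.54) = 88.26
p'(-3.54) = -50.56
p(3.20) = 65.48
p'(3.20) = 43.80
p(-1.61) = 16.75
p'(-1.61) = -23.54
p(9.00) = 555.00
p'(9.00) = 125.00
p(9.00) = 555.00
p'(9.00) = 125.00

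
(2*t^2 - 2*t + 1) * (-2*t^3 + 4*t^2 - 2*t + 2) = -4*t^5 + 12*t^4 - 14*t^3 + 12*t^2 - 6*t + 2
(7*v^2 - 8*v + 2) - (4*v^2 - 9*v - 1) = 3*v^2 + v + 3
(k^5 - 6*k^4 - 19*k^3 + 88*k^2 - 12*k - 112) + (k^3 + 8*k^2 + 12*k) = k^5 - 6*k^4 - 18*k^3 + 96*k^2 - 112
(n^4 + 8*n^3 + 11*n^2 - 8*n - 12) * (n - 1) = n^5 + 7*n^4 + 3*n^3 - 19*n^2 - 4*n + 12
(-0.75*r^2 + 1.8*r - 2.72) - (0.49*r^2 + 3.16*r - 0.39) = -1.24*r^2 - 1.36*r - 2.33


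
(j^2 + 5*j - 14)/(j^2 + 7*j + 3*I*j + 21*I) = (j - 2)/(j + 3*I)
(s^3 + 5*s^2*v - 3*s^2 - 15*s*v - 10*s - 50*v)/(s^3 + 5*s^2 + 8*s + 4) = (s^2 + 5*s*v - 5*s - 25*v)/(s^2 + 3*s + 2)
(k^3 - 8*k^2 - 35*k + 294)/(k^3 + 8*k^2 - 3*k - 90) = (k^2 - 14*k + 49)/(k^2 + 2*k - 15)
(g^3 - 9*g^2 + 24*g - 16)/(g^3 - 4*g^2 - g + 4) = (g - 4)/(g + 1)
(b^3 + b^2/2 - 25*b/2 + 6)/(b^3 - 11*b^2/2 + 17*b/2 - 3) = (b + 4)/(b - 2)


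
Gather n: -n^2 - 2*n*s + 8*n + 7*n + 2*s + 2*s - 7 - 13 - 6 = -n^2 + n*(15 - 2*s) + 4*s - 26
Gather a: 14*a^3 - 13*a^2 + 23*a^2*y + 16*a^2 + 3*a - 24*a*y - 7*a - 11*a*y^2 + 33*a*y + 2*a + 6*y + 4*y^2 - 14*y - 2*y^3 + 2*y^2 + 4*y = 14*a^3 + a^2*(23*y + 3) + a*(-11*y^2 + 9*y - 2) - 2*y^3 + 6*y^2 - 4*y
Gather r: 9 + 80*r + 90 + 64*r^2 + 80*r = 64*r^2 + 160*r + 99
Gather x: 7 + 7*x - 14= 7*x - 7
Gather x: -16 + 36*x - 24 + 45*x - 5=81*x - 45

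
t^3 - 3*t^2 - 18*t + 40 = (t - 5)*(t - 2)*(t + 4)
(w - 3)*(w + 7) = w^2 + 4*w - 21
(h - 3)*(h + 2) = h^2 - h - 6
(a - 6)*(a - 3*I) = a^2 - 6*a - 3*I*a + 18*I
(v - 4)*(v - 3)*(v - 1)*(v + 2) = v^4 - 6*v^3 + 3*v^2 + 26*v - 24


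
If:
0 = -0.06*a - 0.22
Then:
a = -3.67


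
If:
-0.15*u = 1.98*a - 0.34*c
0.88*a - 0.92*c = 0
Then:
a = -0.0906463478717814*u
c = -0.0867052023121387*u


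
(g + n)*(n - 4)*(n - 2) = g*n^2 - 6*g*n + 8*g + n^3 - 6*n^2 + 8*n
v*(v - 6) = v^2 - 6*v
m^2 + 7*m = m*(m + 7)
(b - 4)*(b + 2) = b^2 - 2*b - 8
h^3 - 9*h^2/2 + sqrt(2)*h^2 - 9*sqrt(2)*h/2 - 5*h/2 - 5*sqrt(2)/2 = (h - 5)*(h + 1/2)*(h + sqrt(2))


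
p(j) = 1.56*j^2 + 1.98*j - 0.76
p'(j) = 3.12*j + 1.98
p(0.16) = -0.40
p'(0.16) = 2.48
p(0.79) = 1.78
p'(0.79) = 4.44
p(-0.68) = -1.39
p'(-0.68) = -0.14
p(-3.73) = 13.56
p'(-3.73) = -9.66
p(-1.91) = 1.15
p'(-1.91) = -3.98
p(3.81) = 29.43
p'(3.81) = 13.87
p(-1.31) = -0.68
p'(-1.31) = -2.11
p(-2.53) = 4.22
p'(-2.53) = -5.91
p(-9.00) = 107.78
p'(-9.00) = -26.10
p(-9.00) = 107.78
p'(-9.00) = -26.10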